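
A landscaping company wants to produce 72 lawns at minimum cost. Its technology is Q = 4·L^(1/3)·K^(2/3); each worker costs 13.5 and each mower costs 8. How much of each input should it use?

Cost minimization requires the marginal rate of technical substitution to equal the input-price ratio: MP_L/MP_K = w/r.
Here MP_L/MP_K = (1/3)·(K/L)/(2/3) = 0.5·(K/L). Setting this equal to 13.5/8 = 1.6875 gives K = 3.375L.
Substituting into Q = 72: 4·L^(1/3)·(3.375L)^(2/3) = 72.
Solving, L = 8 and K = 27.

L* = 8, K* = 27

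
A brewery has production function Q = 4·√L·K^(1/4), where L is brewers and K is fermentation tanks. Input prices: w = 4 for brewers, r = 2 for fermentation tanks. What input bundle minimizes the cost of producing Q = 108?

L* = 81, K* = 81

Cost minimization requires the marginal rate of technical substitution to equal the input-price ratio: MP_L/MP_K = w/r.
Here MP_L/MP_K = (1/2)·(K/L)/(1/4) = 2·(K/L). Setting this equal to 4/2 = 2 gives K = L.
Substituting into Q = 108: 4·L^(1/2)·(L)^(1/4) = 108.
Solving, L = 81 and K = 81.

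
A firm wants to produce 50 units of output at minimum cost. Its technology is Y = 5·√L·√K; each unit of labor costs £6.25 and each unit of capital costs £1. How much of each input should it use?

Cost minimization requires the marginal rate of technical substitution to equal the input-price ratio: MP_L/MP_K = w/r.
Here MP_L/MP_K = (1/2)·(K/L)/(1/2) = (K/L). Setting this equal to 6.25/1 = 6.25 gives K = 6.25L.
Substituting into Y = 50: 5·L^(1/2)·(6.25L)^(1/2) = 50.
Solving, L = 4 and K = 25.

L* = 4, K* = 25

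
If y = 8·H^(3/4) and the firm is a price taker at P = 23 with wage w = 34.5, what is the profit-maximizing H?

MP_H = (3/4)·8·H^(-1/4) = 6·H^(-1/4).
Profit maximization for a price taker requires P·MP_H = w: 23·6·H^(-1/4) = 34.5.
So H^(-1/4) = 0.25, which gives H = 256.

H* = 256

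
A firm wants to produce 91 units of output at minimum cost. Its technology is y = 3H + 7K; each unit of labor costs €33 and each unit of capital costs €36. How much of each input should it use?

H* = 0, K* = 13

The inputs are perfect substitutes, so the firm uses whichever has the lower cost per unit of output.
Cost per unit of output via H is w/3 = 11; via K it is r/7 = 36/7. K is cheaper.
Producing y = 91 with K alone: H = 0, K = 13.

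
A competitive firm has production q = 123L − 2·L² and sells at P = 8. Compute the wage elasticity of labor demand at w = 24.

ε = -0.025

From P·MP_L = w with MP_L = 123 − 4L, labor demand is L(w) = (123 − w/8)/4.
dL/dw = −1/(32) = -0.03125.
At w = 24, L = 30, so ε = (dL/dw)·(w/L) = (-0.03125)·(24/30) = -0.025.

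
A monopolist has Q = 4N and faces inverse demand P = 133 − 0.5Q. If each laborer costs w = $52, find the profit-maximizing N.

N* = 30

Marginal revenue from the inverse demand is MR = 133 − Q.
The marginal product is MP_N = 4.
A monopolist hires until marginal revenue product equals the wage: MR·MP_N = w.
(133 − 4N)·4 = 52, so N = 30.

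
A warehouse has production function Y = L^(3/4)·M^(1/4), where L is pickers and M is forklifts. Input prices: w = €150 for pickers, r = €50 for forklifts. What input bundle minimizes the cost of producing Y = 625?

Cost minimization requires the marginal rate of technical substitution to equal the input-price ratio: MP_L/MP_M = w/r.
Here MP_L/MP_M = (3/4)·(M/L)/(1/4) = 3·(M/L). Setting this equal to 150/50 = 3 gives M = L.
Substituting into Y = 625: L^(3/4)·(L)^(1/4) = 625.
Solving, L = 625 and M = 625.

L* = 625, M* = 625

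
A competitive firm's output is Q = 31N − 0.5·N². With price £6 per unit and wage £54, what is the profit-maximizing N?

N* = 22

The marginal product of N is MP_N = 31 − N.
A price-taking firm hires until the value of the marginal product equals the wage: P·MP_N = w, so 6·(31 − N) = 54.
Then 31 − N = 9, giving N = 22.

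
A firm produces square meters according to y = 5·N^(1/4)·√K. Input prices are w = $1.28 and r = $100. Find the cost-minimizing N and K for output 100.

N* = 625, K* = 16

Cost minimization requires the marginal rate of technical substitution to equal the input-price ratio: MP_N/MP_K = w/r.
Here MP_N/MP_K = (1/4)·(K/N)/(1/2) = 0.5·(K/N). Setting this equal to 1.28/100 = 0.0128 gives K = 0.0256N.
Substituting into y = 100: 5·N^(1/4)·(0.0256N)^(1/2) = 100.
Solving, N = 625 and K = 16.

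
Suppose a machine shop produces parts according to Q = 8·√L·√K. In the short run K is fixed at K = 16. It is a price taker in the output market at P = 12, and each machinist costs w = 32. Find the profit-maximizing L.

L* = 36

With K = 16, MP_L = (1/2)·8·L^(-1/2)·16^(1/2) = 16·L^(-1/2).
Profit maximization for a price taker requires P·MP_L = w: 12·16·L^(-1/2) = 32.
So L^(-1/2) = 1/6, which gives L = 36.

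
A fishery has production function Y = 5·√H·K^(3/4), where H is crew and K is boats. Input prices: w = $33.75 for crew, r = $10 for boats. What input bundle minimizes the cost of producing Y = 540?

H* = 16, K* = 81

Cost minimization requires the marginal rate of technical substitution to equal the input-price ratio: MP_H/MP_K = w/r.
Here MP_H/MP_K = (1/2)·(K/H)/(3/4) = (2/3)·(K/H). Setting this equal to 33.75/10 = 3.375 gives K = 5.0625H.
Substituting into Y = 540: 5·H^(1/2)·(5.0625H)^(3/4) = 540.
Solving, H = 16 and K = 81.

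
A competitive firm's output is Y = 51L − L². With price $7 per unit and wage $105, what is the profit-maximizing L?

L* = 18

The marginal product of L is MP_L = 51 − 2L.
A price-taking firm hires until the value of the marginal product equals the wage: P·MP_L = w, so 7·(51 − 2L) = 105.
Then 51 − 2L = 15, giving L = 18.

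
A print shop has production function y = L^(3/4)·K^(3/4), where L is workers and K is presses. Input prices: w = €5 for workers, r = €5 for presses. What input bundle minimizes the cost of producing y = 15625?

Cost minimization requires the marginal rate of technical substitution to equal the input-price ratio: MP_L/MP_K = w/r.
Here MP_L/MP_K = (3/4)·(K/L)/(3/4) = (K/L). Setting this equal to 5/5 = 1 gives K = L.
Substituting into y = 15625: L^(3/4)·(L)^(3/4) = 15625.
Solving, L = 625 and K = 625.

L* = 625, K* = 625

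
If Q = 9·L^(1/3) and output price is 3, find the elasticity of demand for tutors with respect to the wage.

ε = -1.5

MP_L = (1/3)·9·L^(-2/3), so P·MP_L = w gives 9·L^(-2/3) = w.
Solving, L(w) = (9/w)^(3/2). This is a constant-elasticity form: L ∝ w^(−3/2), so ε = −3/2.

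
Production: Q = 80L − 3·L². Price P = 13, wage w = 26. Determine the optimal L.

L* = 13

The marginal product of L is MP_L = 80 − 6L.
A price-taking firm hires until the value of the marginal product equals the wage: P·MP_L = w, so 13·(80 − 6L) = 26.
Then 80 − 6L = 2, giving L = 13.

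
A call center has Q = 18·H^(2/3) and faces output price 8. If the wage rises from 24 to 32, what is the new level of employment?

From P·MP_H = w with MP_H = 12·H^(-1/3), the labor demand is H(w) = (96/w)^(3).
At w = 24: H = 64. At w = 32: H = 27.

H* = 27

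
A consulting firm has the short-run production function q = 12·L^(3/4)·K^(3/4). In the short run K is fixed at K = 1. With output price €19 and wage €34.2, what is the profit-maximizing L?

L* = 625

With K = 1, MP_L = (3/4)·12·L^(-1/4)·1^(3/4) = 9·L^(-1/4).
Profit maximization for a price taker requires P·MP_L = w: 19·9·L^(-1/4) = 34.2.
So L^(-1/4) = 0.2, which gives L = 625.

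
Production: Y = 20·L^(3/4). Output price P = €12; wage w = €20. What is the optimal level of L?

L* = 6561

MP_L = (3/4)·20·L^(-1/4) = 15·L^(-1/4).
Profit maximization for a price taker requires P·MP_L = w: 12·15·L^(-1/4) = 20.
So L^(-1/4) = 1/9, which gives L = 6561.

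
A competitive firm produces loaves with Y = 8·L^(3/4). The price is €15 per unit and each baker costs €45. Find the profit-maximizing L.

L* = 16

MP_L = (3/4)·8·L^(-1/4) = 6·L^(-1/4).
Profit maximization for a price taker requires P·MP_L = w: 15·6·L^(-1/4) = 45.
So L^(-1/4) = 0.5, which gives L = 16.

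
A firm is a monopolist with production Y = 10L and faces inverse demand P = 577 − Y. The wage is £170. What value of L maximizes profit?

Marginal revenue from the inverse demand is MR = 577 − 2Y.
The marginal product is MP_L = 10.
A monopolist hires until marginal revenue product equals the wage: MR·MP_L = w.
(577 − 20L)·10 = 170, so L = 28.

L* = 28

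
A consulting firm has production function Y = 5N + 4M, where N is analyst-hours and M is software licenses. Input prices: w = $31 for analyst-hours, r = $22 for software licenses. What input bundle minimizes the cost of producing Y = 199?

The inputs are perfect substitutes, so the firm uses whichever has the lower cost per unit of output.
Cost per unit of output via N is w/5 = 6.2; via M it is r/4 = 5.5. M is cheaper.
Producing Y = 199 with M alone: N = 0, M = 49.75.

N* = 0, M* = 49.75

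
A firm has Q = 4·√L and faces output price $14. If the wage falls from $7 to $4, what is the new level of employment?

L* = 49

From P·MP_L = w with MP_L = 2·L^(-1/2), the labor demand is L(w) = (28/w)^(2).
At w = 7: L = 16. At w = 4: L = 49.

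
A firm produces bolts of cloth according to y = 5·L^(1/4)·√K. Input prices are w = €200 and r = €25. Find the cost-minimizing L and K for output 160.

L* = 16, K* = 256

Cost minimization requires the marginal rate of technical substitution to equal the input-price ratio: MP_L/MP_K = w/r.
Here MP_L/MP_K = (1/4)·(K/L)/(1/2) = 0.5·(K/L). Setting this equal to 200/25 = 8 gives K = 16L.
Substituting into y = 160: 5·L^(1/4)·(16L)^(1/2) = 160.
Solving, L = 16 and K = 256.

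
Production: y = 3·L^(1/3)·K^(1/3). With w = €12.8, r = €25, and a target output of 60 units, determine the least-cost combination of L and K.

Cost minimization requires the marginal rate of technical substitution to equal the input-price ratio: MP_L/MP_K = w/r.
Here MP_L/MP_K = (1/3)·(K/L)/(1/3) = (K/L). Setting this equal to 12.8/25 = 0.512 gives K = 0.512L.
Substituting into y = 60: 3·L^(1/3)·(0.512L)^(1/3) = 60.
Solving, L = 125 and K = 64.

L* = 125, K* = 64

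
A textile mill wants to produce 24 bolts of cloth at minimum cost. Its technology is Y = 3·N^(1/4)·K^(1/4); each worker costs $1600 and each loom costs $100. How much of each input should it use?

Cost minimization requires the marginal rate of technical substitution to equal the input-price ratio: MP_N/MP_K = w/r.
Here MP_N/MP_K = (1/4)·(K/N)/(1/4) = (K/N). Setting this equal to 1600/100 = 16 gives K = 16N.
Substituting into Y = 24: 3·N^(1/4)·(16N)^(1/4) = 24.
Solving, N = 16 and K = 256.

N* = 16, K* = 256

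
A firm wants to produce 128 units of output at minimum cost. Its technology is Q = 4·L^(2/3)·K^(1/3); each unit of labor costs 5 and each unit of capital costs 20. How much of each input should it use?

Cost minimization requires the marginal rate of technical substitution to equal the input-price ratio: MP_L/MP_K = w/r.
Here MP_L/MP_K = (2/3)·(K/L)/(1/3) = 2·(K/L). Setting this equal to 5/20 = 0.25 gives K = 0.125L.
Substituting into Q = 128: 4·L^(2/3)·(0.125L)^(1/3) = 128.
Solving, L = 64 and K = 8.

L* = 64, K* = 8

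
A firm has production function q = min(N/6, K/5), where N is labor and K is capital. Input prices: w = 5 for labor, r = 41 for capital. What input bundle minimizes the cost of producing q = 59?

N* = 354, K* = 295

With a fixed-proportions technology, the cost-minimizing bundle uses no slack in either input: N/6 = K/5 = q.
So N = 6·59 = 354 and K = 5·59 = 295.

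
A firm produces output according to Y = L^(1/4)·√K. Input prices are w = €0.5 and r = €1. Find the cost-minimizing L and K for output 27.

L* = 81, K* = 81

Cost minimization requires the marginal rate of technical substitution to equal the input-price ratio: MP_L/MP_K = w/r.
Here MP_L/MP_K = (1/4)·(K/L)/(1/2) = 0.5·(K/L). Setting this equal to 0.5/1 = 0.5 gives K = L.
Substituting into Y = 27: L^(1/4)·(L)^(1/2) = 27.
Solving, L = 81 and K = 81.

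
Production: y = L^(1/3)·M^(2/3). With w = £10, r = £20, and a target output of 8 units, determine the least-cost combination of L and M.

Cost minimization requires the marginal rate of technical substitution to equal the input-price ratio: MP_L/MP_M = w/r.
Here MP_L/MP_M = (1/3)·(M/L)/(2/3) = 0.5·(M/L). Setting this equal to 10/20 = 0.5 gives M = L.
Substituting into y = 8: L^(1/3)·(L)^(2/3) = 8.
Solving, L = 8 and M = 8.

L* = 8, M* = 8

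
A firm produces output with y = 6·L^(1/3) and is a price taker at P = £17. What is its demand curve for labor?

L(w) = (34/w)^(3/2)

MP_L = (1/3)·6·L^(-2/3) = 2·L^(-2/3).
Setting P·MP_L = w: 34·L^(-2/3) = w.
Solving for L: L^(-2/3) = w/34, so L = (34/w)^(3/2).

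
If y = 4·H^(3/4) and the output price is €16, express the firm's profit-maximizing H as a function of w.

H(w) = 5308416/w^(4)

MP_H = (3/4)·4·H^(-1/4) = 3·H^(-1/4).
Setting P·MP_H = w: 48·H^(-1/4) = w.
Solving for H: H^(-1/4) = w/48, so H = (48/w)^(4).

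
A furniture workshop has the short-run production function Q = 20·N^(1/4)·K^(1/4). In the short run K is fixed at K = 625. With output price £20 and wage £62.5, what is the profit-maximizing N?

N* = 16

With K = 625, MP_N = (1/4)·20·N^(-3/4)·625^(1/4) = 25·N^(-3/4).
Profit maximization for a price taker requires P·MP_N = w: 20·25·N^(-3/4) = 62.5.
So N^(-3/4) = 0.125, which gives N = 16.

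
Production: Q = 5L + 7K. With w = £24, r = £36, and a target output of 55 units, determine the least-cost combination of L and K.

The inputs are perfect substitutes, so the firm uses whichever has the lower cost per unit of output.
Cost per unit of output via L is w/5 = 4.8; via K it is r/7 = 36/7. L is cheaper.
Producing Q = 55 with L alone: L = 11, K = 0.

L* = 11, K* = 0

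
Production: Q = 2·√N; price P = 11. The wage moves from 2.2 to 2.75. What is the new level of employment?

N* = 16

From P·MP_N = w with MP_N = N^(-1/2), the labor demand is N(w) = (11/w)^(2).
At w = 2.2: N = 25. At w = 2.75: N = 16.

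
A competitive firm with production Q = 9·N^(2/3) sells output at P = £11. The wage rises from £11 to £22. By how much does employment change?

ΔN = -189

From P·MP_N = w with MP_N = 6·N^(-1/3), the labor demand is N(w) = (66/w)^(3).
At w = 11: N = 216. At w = 22: N = 27.
ΔN = 27 − 216 = -189.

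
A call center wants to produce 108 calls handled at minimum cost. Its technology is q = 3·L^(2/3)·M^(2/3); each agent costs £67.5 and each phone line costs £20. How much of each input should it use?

Cost minimization requires the marginal rate of technical substitution to equal the input-price ratio: MP_L/MP_M = w/r.
Here MP_L/MP_M = (2/3)·(M/L)/(2/3) = (M/L). Setting this equal to 67.5/20 = 3.375 gives M = 3.375L.
Substituting into q = 108: 3·L^(2/3)·(3.375L)^(2/3) = 108.
Solving, L = 8 and M = 27.

L* = 8, M* = 27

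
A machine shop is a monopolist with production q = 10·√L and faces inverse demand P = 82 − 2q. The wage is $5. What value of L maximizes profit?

L* = 4

Marginal revenue from the inverse demand is MR = 82 − 4q.
The marginal product is MP_L = 5·L^(-1/2).
A monopolist hires until marginal revenue product equals the wage: MR·MP_L = w.
At L, q = 10·√L. Substituting and solving: (82 − 40·√L)·5·L^(-1/2) = 5 gives L = 4.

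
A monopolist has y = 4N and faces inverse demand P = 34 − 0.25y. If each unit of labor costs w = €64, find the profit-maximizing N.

Marginal revenue from the inverse demand is MR = 34 − 0.5y.
The marginal product is MP_N = 4.
A monopolist hires until marginal revenue product equals the wage: MR·MP_N = w.
(34 − 2N)·4 = 64, so N = 9.

N* = 9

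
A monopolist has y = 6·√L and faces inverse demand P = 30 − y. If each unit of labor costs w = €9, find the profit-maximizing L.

L* = 4

Marginal revenue from the inverse demand is MR = 30 − 2y.
The marginal product is MP_L = 3·L^(-1/2).
A monopolist hires until marginal revenue product equals the wage: MR·MP_L = w.
At L, y = 6·√L. Substituting and solving: (30 − 12·√L)·3·L^(-1/2) = 9 gives L = 4.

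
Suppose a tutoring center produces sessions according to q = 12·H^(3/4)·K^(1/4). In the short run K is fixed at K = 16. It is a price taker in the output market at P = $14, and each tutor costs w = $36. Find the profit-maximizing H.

With K = 16, MP_H = (3/4)·12·H^(-1/4)·16^(1/4) = 18·H^(-1/4).
Profit maximization for a price taker requires P·MP_H = w: 14·18·H^(-1/4) = 36.
So H^(-1/4) = 1/7, which gives H = 2401.

H* = 2401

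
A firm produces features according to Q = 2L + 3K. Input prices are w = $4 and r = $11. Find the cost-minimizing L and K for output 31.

The inputs are perfect substitutes, so the firm uses whichever has the lower cost per unit of output.
Cost per unit of output via L is w/2 = 2; via K it is r/3 = 11/3. L is cheaper.
Producing Q = 31 with L alone: L = 15.5, K = 0.

L* = 15.5, K* = 0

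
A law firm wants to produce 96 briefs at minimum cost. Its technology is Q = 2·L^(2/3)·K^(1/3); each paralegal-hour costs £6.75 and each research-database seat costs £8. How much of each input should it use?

L* = 64, K* = 27

Cost minimization requires the marginal rate of technical substitution to equal the input-price ratio: MP_L/MP_K = w/r.
Here MP_L/MP_K = (2/3)·(K/L)/(1/3) = 2·(K/L). Setting this equal to 6.75/8 = 0.84375 gives K = 0.421875L.
Substituting into Q = 96: 2·L^(2/3)·(0.421875L)^(1/3) = 96.
Solving, L = 64 and K = 27.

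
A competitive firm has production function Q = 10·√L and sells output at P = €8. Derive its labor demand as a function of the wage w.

MP_L = (1/2)·10·L^(-1/2) = 5·L^(-1/2).
Setting P·MP_L = w: 40·L^(-1/2) = w.
Solving for L: L^(-1/2) = w/40, so L = (40/w)^(2).

L(w) = 1600/w²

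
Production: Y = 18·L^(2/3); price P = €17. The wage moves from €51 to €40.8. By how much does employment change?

From P·MP_L = w with MP_L = 12·L^(-1/3), the labor demand is L(w) = (204/w)^(3).
At w = 51: L = 64. At w = 40.8: L = 125.
ΔL = 125 − 64 = 61.

ΔL = 61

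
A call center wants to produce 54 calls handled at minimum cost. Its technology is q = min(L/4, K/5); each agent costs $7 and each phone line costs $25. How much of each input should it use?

L* = 216, K* = 270

With a fixed-proportions technology, the cost-minimizing bundle uses no slack in either input: L/4 = K/5 = q.
So L = 4·54 = 216 and K = 5·54 = 270.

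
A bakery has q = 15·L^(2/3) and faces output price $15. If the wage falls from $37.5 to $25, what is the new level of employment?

From P·MP_L = w with MP_L = 10·L^(-1/3), the labor demand is L(w) = (150/w)^(3).
At w = 37.5: L = 64. At w = 25: L = 216.

L* = 216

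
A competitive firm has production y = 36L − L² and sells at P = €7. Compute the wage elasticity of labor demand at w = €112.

ε = -0.8

From P·MP_L = w with MP_L = 36 − 2L, labor demand is L(w) = (36 − w/7)/2.
dL/dw = −1/(14) = -1/14.
At w = 112, L = 10, so ε = (dL/dw)·(w/L) = (-1/14)·(112/10) = -0.8.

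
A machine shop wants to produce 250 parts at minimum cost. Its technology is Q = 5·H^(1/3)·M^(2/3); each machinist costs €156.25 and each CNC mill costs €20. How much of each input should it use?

H* = 8, M* = 125

Cost minimization requires the marginal rate of technical substitution to equal the input-price ratio: MP_H/MP_M = w/r.
Here MP_H/MP_M = (1/3)·(M/H)/(2/3) = 0.5·(M/H). Setting this equal to 156.25/20 = 7.8125 gives M = 15.625H.
Substituting into Q = 250: 5·H^(1/3)·(15.625H)^(2/3) = 250.
Solving, H = 8 and M = 125.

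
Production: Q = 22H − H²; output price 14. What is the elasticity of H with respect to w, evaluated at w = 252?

From P·MP_H = w with MP_H = 22 − 2H, labor demand is H(w) = (22 − w/14)/2.
dH/dw = −1/(28) = -1/28.
At w = 252, H = 2, so ε = (dH/dw)·(w/H) = (-1/28)·(252/2) = -4.5.

ε = -4.5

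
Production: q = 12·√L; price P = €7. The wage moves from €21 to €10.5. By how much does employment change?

From P·MP_L = w with MP_L = 6·L^(-1/2), the labor demand is L(w) = (42/w)^(2).
At w = 21: L = 4. At w = 10.5: L = 16.
ΔL = 16 − 4 = 12.

ΔL = 12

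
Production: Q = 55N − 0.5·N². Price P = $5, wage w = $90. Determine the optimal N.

The marginal product of N is MP_N = 55 − N.
A price-taking firm hires until the value of the marginal product equals the wage: P·MP_N = w, so 5·(55 − N) = 90.
Then 55 − N = 18, giving N = 37.

N* = 37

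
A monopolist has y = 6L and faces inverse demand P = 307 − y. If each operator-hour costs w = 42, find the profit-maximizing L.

Marginal revenue from the inverse demand is MR = 307 − 2y.
The marginal product is MP_L = 6.
A monopolist hires until marginal revenue product equals the wage: MR·MP_L = w.
(307 − 12L)·6 = 42, so L = 25.

L* = 25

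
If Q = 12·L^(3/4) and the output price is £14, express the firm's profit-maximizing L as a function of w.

MP_L = (3/4)·12·L^(-1/4) = 9·L^(-1/4).
Setting P·MP_L = w: 126·L^(-1/4) = w.
Solving for L: L^(-1/4) = w/126, so L = (126/w)^(4).

L(w) = (126/w)^(4)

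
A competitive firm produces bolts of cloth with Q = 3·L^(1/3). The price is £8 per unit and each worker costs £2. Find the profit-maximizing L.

L* = 8

MP_L = (1/3)·3·L^(-2/3) = L^(-2/3).
Profit maximization for a price taker requires P·MP_L = w: 8·L^(-2/3) = 2.
So L^(-2/3) = 0.25, which gives L = 8.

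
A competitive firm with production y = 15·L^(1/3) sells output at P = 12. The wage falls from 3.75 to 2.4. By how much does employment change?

ΔL = 61

From P·MP_L = w with MP_L = 5·L^(-2/3), the labor demand is L(w) = (60/w)^(3/2).
At w = 3.75: L = 64. At w = 2.4: L = 125.
ΔL = 125 − 64 = 61.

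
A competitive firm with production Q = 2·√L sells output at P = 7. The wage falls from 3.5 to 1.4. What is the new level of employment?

From P·MP_L = w with MP_L = L^(-1/2), the labor demand is L(w) = (7/w)^(2).
At w = 3.5: L = 4. At w = 1.4: L = 25.

L* = 25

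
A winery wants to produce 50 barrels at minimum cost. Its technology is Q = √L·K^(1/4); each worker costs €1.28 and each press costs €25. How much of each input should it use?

L* = 625, K* = 16

Cost minimization requires the marginal rate of technical substitution to equal the input-price ratio: MP_L/MP_K = w/r.
Here MP_L/MP_K = (1/2)·(K/L)/(1/4) = 2·(K/L). Setting this equal to 1.28/25 = 0.0512 gives K = 0.0256L.
Substituting into Q = 50: L^(1/2)·(0.0256L)^(1/4) = 50.
Solving, L = 625 and K = 16.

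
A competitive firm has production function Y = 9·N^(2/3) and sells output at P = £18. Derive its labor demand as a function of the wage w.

MP_N = (2/3)·9·N^(-1/3) = 6·N^(-1/3).
Setting P·MP_N = w: 108·N^(-1/3) = w.
Solving for N: N^(-1/3) = w/108, so N = (108/w)^(3).

N(w) = 1259712/w³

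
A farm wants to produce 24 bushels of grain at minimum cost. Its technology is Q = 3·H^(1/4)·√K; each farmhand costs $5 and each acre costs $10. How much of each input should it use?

Cost minimization requires the marginal rate of technical substitution to equal the input-price ratio: MP_H/MP_K = w/r.
Here MP_H/MP_K = (1/4)·(K/H)/(1/2) = 0.5·(K/H). Setting this equal to 5/10 = 0.5 gives K = H.
Substituting into Q = 24: 3·H^(1/4)·(H)^(1/2) = 24.
Solving, H = 16 and K = 16.

H* = 16, K* = 16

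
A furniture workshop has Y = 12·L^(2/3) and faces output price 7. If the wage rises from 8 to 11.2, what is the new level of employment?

From P·MP_L = w with MP_L = 8·L^(-1/3), the labor demand is L(w) = (56/w)^(3).
At w = 8: L = 343. At w = 11.2: L = 125.

L* = 125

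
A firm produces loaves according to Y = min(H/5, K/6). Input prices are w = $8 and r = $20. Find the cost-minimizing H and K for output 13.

With a fixed-proportions technology, the cost-minimizing bundle uses no slack in either input: H/5 = K/6 = Y.
So H = 5·13 = 65 and K = 6·13 = 78.

H* = 65, K* = 78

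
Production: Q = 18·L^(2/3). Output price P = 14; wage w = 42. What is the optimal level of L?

MP_L = (2/3)·18·L^(-1/3) = 12·L^(-1/3).
Profit maximization for a price taker requires P·MP_L = w: 14·12·L^(-1/3) = 42.
So L^(-1/3) = 0.25, which gives L = 64.

L* = 64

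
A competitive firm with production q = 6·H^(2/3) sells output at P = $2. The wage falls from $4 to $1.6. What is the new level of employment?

H* = 125

From P·MP_H = w with MP_H = 4·H^(-1/3), the labor demand is H(w) = (8/w)^(3).
At w = 4: H = 8. At w = 1.6: H = 125.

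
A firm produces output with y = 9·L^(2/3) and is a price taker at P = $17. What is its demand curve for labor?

MP_L = (2/3)·9·L^(-1/3) = 6·L^(-1/3).
Setting P·MP_L = w: 102·L^(-1/3) = w.
Solving for L: L^(-1/3) = w/102, so L = (102/w)^(3).

L(w) = 1061208/w³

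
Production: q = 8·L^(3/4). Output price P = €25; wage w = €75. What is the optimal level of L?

MP_L = (3/4)·8·L^(-1/4) = 6·L^(-1/4).
Profit maximization for a price taker requires P·MP_L = w: 25·6·L^(-1/4) = 75.
So L^(-1/4) = 0.5, which gives L = 16.

L* = 16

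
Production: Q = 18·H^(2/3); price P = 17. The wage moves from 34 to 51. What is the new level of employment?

From P·MP_H = w with MP_H = 12·H^(-1/3), the labor demand is H(w) = (204/w)^(3).
At w = 34: H = 216. At w = 51: H = 64.

H* = 64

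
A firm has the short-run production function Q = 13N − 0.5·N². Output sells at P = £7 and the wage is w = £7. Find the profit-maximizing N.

N* = 12

The marginal product of N is MP_N = 13 − N.
A price-taking firm hires until the value of the marginal product equals the wage: P·MP_N = w, so 7·(13 − N) = 7.
Then 13 − N = 1, giving N = 12.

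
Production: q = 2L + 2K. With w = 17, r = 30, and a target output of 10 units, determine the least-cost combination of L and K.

The inputs are perfect substitutes, so the firm uses whichever has the lower cost per unit of output.
Cost per unit of output via L is w/2 = 8.5; via K it is r/2 = 15. L is cheaper.
Producing q = 10 with L alone: L = 5, K = 0.

L* = 5, K* = 0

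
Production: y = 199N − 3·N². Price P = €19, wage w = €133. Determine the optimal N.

N* = 32

The marginal product of N is MP_N = 199 − 6N.
A price-taking firm hires until the value of the marginal product equals the wage: P·MP_N = w, so 19·(199 − 6N) = 133.
Then 199 − 6N = 7, giving N = 32.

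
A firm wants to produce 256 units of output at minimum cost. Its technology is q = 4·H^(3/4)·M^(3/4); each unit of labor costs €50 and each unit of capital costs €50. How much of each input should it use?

H* = 16, M* = 16

Cost minimization requires the marginal rate of technical substitution to equal the input-price ratio: MP_H/MP_M = w/r.
Here MP_H/MP_M = (3/4)·(M/H)/(3/4) = (M/H). Setting this equal to 50/50 = 1 gives M = H.
Substituting into q = 256: 4·H^(3/4)·(H)^(3/4) = 256.
Solving, H = 16 and M = 16.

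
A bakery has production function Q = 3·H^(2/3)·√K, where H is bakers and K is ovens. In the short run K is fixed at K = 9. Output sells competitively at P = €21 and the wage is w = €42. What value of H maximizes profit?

With K = 9, MP_H = (2/3)·3·H^(-1/3)·9^(1/2) = 6·H^(-1/3).
Profit maximization for a price taker requires P·MP_H = w: 21·6·H^(-1/3) = 42.
So H^(-1/3) = 1/3, which gives H = 27.

H* = 27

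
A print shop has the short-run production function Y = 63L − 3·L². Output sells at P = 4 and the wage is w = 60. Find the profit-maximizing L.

L* = 8

The marginal product of L is MP_L = 63 − 6L.
A price-taking firm hires until the value of the marginal product equals the wage: P·MP_L = w, so 4·(63 − 6L) = 60.
Then 63 − 6L = 15, giving L = 8.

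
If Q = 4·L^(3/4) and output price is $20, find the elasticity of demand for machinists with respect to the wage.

ε = -4

MP_L = (3/4)·4·L^(-1/4), so P·MP_L = w gives 60·L^(-1/4) = w.
Solving, L(w) = (60/w)^(4). This is a constant-elasticity form: L ∝ w^(−4), so ε = −4.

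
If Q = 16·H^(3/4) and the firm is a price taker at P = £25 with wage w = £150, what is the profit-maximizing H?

MP_H = (3/4)·16·H^(-1/4) = 12·H^(-1/4).
Profit maximization for a price taker requires P·MP_H = w: 25·12·H^(-1/4) = 150.
So H^(-1/4) = 0.5, which gives H = 16.

H* = 16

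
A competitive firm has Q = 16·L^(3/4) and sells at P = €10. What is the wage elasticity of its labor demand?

MP_L = (3/4)·16·L^(-1/4), so P·MP_L = w gives 120·L^(-1/4) = w.
Solving, L(w) = (120/w)^(4). This is a constant-elasticity form: L ∝ w^(−4), so ε = −4.

ε = -4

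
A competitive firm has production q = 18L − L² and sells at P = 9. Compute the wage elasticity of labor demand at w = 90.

ε = -1.25

From P·MP_L = w with MP_L = 18 − 2L, labor demand is L(w) = (18 − w/9)/2.
dL/dw = −1/(18) = -1/18.
At w = 90, L = 4, so ε = (dL/dw)·(w/L) = (-1/18)·(90/4) = -1.25.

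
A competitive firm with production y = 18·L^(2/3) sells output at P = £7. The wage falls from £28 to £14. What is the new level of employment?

L* = 216

From P·MP_L = w with MP_L = 12·L^(-1/3), the labor demand is L(w) = (84/w)^(3).
At w = 28: L = 27. At w = 14: L = 216.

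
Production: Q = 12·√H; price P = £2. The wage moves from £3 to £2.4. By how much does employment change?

ΔH = 9

From P·MP_H = w with MP_H = 6·H^(-1/2), the labor demand is H(w) = (12/w)^(2).
At w = 3: H = 16. At w = 2.4: H = 25.
ΔH = 25 − 16 = 9.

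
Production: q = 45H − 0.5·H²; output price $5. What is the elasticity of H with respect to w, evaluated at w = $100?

From P·MP_H = w with MP_H = 45 − H, labor demand is H(w) = 45 − w/5.
dH/dw = −1/(5) = -0.2.
At w = 100, H = 25, so ε = (dH/dw)·(w/H) = (-0.2)·(100/25) = -0.8.

ε = -0.8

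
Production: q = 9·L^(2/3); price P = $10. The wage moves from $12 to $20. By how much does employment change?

From P·MP_L = w with MP_L = 6·L^(-1/3), the labor demand is L(w) = (60/w)^(3).
At w = 12: L = 125. At w = 20: L = 27.
ΔL = 27 − 125 = -98.

ΔL = -98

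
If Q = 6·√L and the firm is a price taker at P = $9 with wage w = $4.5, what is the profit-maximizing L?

MP_L = (1/2)·6·L^(-1/2) = 3·L^(-1/2).
Profit maximization for a price taker requires P·MP_L = w: 9·3·L^(-1/2) = 4.5.
So L^(-1/2) = 1/6, which gives L = 36.

L* = 36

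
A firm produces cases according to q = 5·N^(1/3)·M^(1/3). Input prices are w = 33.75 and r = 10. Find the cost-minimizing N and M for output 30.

Cost minimization requires the marginal rate of technical substitution to equal the input-price ratio: MP_N/MP_M = w/r.
Here MP_N/MP_M = (1/3)·(M/N)/(1/3) = (M/N). Setting this equal to 33.75/10 = 3.375 gives M = 3.375N.
Substituting into q = 30: 5·N^(1/3)·(3.375N)^(1/3) = 30.
Solving, N = 8 and M = 27.

N* = 8, M* = 27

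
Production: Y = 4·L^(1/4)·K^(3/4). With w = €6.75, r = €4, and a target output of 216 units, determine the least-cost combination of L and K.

L* = 16, K* = 81

Cost minimization requires the marginal rate of technical substitution to equal the input-price ratio: MP_L/MP_K = w/r.
Here MP_L/MP_K = (1/4)·(K/L)/(3/4) = (1/3)·(K/L). Setting this equal to 6.75/4 = 1.6875 gives K = 5.0625L.
Substituting into Y = 216: 4·L^(1/4)·(5.0625L)^(3/4) = 216.
Solving, L = 16 and K = 81.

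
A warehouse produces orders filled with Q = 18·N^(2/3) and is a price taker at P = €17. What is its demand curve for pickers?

N(w) = 8489664/w³

MP_N = (2/3)·18·N^(-1/3) = 12·N^(-1/3).
Setting P·MP_N = w: 204·N^(-1/3) = w.
Solving for N: N^(-1/3) = w/204, so N = (204/w)^(3).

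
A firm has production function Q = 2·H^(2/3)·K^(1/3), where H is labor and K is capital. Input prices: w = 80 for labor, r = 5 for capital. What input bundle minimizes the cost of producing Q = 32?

Cost minimization requires the marginal rate of technical substitution to equal the input-price ratio: MP_H/MP_K = w/r.
Here MP_H/MP_K = (2/3)·(K/H)/(1/3) = 2·(K/H). Setting this equal to 80/5 = 16 gives K = 8H.
Substituting into Q = 32: 2·H^(2/3)·(8H)^(1/3) = 32.
Solving, H = 8 and K = 64.

H* = 8, K* = 64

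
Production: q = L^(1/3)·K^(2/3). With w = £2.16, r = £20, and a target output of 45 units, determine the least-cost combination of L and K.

L* = 125, K* = 27

Cost minimization requires the marginal rate of technical substitution to equal the input-price ratio: MP_L/MP_K = w/r.
Here MP_L/MP_K = (1/3)·(K/L)/(2/3) = 0.5·(K/L). Setting this equal to 2.16/20 = 0.108 gives K = 0.216L.
Substituting into q = 45: L^(1/3)·(0.216L)^(2/3) = 45.
Solving, L = 125 and K = 27.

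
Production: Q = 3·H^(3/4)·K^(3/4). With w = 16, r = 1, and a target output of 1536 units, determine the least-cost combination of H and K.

H* = 16, K* = 256

Cost minimization requires the marginal rate of technical substitution to equal the input-price ratio: MP_H/MP_K = w/r.
Here MP_H/MP_K = (3/4)·(K/H)/(3/4) = (K/H). Setting this equal to 16/1 = 16 gives K = 16H.
Substituting into Q = 1536: 3·H^(3/4)·(16H)^(3/4) = 1536.
Solving, H = 16 and K = 256.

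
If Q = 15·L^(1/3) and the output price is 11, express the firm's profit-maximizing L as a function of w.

L(w) = (55/w)^(3/2)

MP_L = (1/3)·15·L^(-2/3) = 5·L^(-2/3).
Setting P·MP_L = w: 55·L^(-2/3) = w.
Solving for L: L^(-2/3) = w/55, so L = (55/w)^(3/2).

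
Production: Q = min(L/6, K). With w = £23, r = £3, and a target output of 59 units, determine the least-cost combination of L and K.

With a fixed-proportions technology, the cost-minimizing bundle uses no slack in either input: L/6 = K = Q.
So L = 6·59 = 354 and K = 59.

L* = 354, K* = 59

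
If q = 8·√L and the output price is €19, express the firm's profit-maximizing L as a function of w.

MP_L = (1/2)·8·L^(-1/2) = 4·L^(-1/2).
Setting P·MP_L = w: 76·L^(-1/2) = w.
Solving for L: L^(-1/2) = w/76, so L = (76/w)^(2).

L(w) = 5776/w²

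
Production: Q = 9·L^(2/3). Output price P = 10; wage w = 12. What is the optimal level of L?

MP_L = (2/3)·9·L^(-1/3) = 6·L^(-1/3).
Profit maximization for a price taker requires P·MP_L = w: 10·6·L^(-1/3) = 12.
So L^(-1/3) = 0.2, which gives L = 125.

L* = 125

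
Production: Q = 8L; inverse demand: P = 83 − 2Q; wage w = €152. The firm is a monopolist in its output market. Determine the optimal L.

Marginal revenue from the inverse demand is MR = 83 − 4Q.
The marginal product is MP_L = 8.
A monopolist hires until marginal revenue product equals the wage: MR·MP_L = w.
(83 − 32L)·8 = 152, so L = 2.

L* = 2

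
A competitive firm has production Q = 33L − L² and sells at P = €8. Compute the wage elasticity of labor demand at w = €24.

From P·MP_L = w with MP_L = 33 − 2L, labor demand is L(w) = (33 − w/8)/2.
dL/dw = −1/(16) = -0.0625.
At w = 24, L = 15, so ε = (dL/dw)·(w/L) = (-0.0625)·(24/15) = -0.1.

ε = -0.1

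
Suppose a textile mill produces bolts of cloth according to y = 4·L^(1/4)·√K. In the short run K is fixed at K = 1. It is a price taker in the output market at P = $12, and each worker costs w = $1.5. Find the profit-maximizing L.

L* = 16

With K = 1, MP_L = (1/4)·4·L^(-3/4)·1^(1/2) = L^(-3/4).
Profit maximization for a price taker requires P·MP_L = w: 12·L^(-3/4) = 1.5.
So L^(-3/4) = 0.125, which gives L = 16.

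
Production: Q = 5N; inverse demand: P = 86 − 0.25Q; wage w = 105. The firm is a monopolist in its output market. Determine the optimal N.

N* = 26

Marginal revenue from the inverse demand is MR = 86 − 0.5Q.
The marginal product is MP_N = 5.
A monopolist hires until marginal revenue product equals the wage: MR·MP_N = w.
(86 − 2.5N)·5 = 105, so N = 26.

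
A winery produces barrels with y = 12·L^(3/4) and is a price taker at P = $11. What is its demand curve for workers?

L(w) = (99/w)^(4)

MP_L = (3/4)·12·L^(-1/4) = 9·L^(-1/4).
Setting P·MP_L = w: 99·L^(-1/4) = w.
Solving for L: L^(-1/4) = w/99, so L = (99/w)^(4).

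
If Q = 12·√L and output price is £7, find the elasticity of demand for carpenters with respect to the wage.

MP_L = (1/2)·12·L^(-1/2), so P·MP_L = w gives 42·L^(-1/2) = w.
Solving, L(w) = (42/w)^(2). This is a constant-elasticity form: L ∝ w^(−2), so ε = −2.

ε = -2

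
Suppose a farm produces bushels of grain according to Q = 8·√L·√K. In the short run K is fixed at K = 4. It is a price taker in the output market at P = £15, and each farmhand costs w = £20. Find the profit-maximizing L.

With K = 4, MP_L = (1/2)·8·L^(-1/2)·4^(1/2) = 8·L^(-1/2).
Profit maximization for a price taker requires P·MP_L = w: 15·8·L^(-1/2) = 20.
So L^(-1/2) = 1/6, which gives L = 36.

L* = 36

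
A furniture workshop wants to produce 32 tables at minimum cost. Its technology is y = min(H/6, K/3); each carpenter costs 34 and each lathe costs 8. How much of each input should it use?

With a fixed-proportions technology, the cost-minimizing bundle uses no slack in either input: H/6 = K/3 = y.
So H = 6·32 = 192 and K = 3·32 = 96.

H* = 192, K* = 96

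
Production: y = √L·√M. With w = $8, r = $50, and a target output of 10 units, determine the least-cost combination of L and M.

Cost minimization requires the marginal rate of technical substitution to equal the input-price ratio: MP_L/MP_M = w/r.
Here MP_L/MP_M = (1/2)·(M/L)/(1/2) = (M/L). Setting this equal to 8/50 = 0.16 gives M = 0.16L.
Substituting into y = 10: L^(1/2)·(0.16L)^(1/2) = 10.
Solving, L = 25 and M = 4.

L* = 25, M* = 4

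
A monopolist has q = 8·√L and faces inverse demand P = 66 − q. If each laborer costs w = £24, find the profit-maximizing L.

L* = 9

Marginal revenue from the inverse demand is MR = 66 − 2q.
The marginal product is MP_L = 4·L^(-1/2).
A monopolist hires until marginal revenue product equals the wage: MR·MP_L = w.
At L, q = 8·√L. Substituting and solving: (66 − 16·√L)·4·L^(-1/2) = 24 gives L = 9.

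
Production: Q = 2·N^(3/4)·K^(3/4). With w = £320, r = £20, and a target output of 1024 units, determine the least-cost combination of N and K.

N* = 16, K* = 256

Cost minimization requires the marginal rate of technical substitution to equal the input-price ratio: MP_N/MP_K = w/r.
Here MP_N/MP_K = (3/4)·(K/N)/(3/4) = (K/N). Setting this equal to 320/20 = 16 gives K = 16N.
Substituting into Q = 1024: 2·N^(3/4)·(16N)^(3/4) = 1024.
Solving, N = 16 and K = 256.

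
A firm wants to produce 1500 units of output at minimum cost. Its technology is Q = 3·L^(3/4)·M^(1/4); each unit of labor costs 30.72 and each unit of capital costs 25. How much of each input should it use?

Cost minimization requires the marginal rate of technical substitution to equal the input-price ratio: MP_L/MP_M = w/r.
Here MP_L/MP_M = (3/4)·(M/L)/(1/4) = 3·(M/L). Setting this equal to 30.72/25 = 1.2288 gives M = 0.4096L.
Substituting into Q = 1500: 3·L^(3/4)·(0.4096L)^(1/4) = 1500.
Solving, L = 625 and M = 256.

L* = 625, M* = 256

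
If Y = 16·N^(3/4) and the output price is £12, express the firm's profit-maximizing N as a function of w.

N(w) = (144/w)^(4)

MP_N = (3/4)·16·N^(-1/4) = 12·N^(-1/4).
Setting P·MP_N = w: 144·N^(-1/4) = w.
Solving for N: N^(-1/4) = w/144, so N = (144/w)^(4).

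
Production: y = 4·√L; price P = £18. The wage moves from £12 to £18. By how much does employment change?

ΔL = -5

From P·MP_L = w with MP_L = 2·L^(-1/2), the labor demand is L(w) = (36/w)^(2).
At w = 12: L = 9. At w = 18: L = 4.
ΔL = 4 − 9 = -5.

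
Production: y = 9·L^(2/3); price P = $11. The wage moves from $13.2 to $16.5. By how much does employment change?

From P·MP_L = w with MP_L = 6·L^(-1/3), the labor demand is L(w) = (66/w)^(3).
At w = 13.2: L = 125. At w = 16.5: L = 64.
ΔL = 64 − 125 = -61.

ΔL = -61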